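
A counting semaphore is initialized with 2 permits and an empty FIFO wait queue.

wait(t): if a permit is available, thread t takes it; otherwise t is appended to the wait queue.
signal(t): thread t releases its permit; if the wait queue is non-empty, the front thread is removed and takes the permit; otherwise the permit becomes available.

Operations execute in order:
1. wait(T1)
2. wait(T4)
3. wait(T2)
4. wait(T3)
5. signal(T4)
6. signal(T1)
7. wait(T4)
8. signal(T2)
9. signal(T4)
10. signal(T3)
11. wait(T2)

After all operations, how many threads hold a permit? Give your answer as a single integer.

Answer: 1

Derivation:
Step 1: wait(T1) -> count=1 queue=[] holders={T1}
Step 2: wait(T4) -> count=0 queue=[] holders={T1,T4}
Step 3: wait(T2) -> count=0 queue=[T2] holders={T1,T4}
Step 4: wait(T3) -> count=0 queue=[T2,T3] holders={T1,T4}
Step 5: signal(T4) -> count=0 queue=[T3] holders={T1,T2}
Step 6: signal(T1) -> count=0 queue=[] holders={T2,T3}
Step 7: wait(T4) -> count=0 queue=[T4] holders={T2,T3}
Step 8: signal(T2) -> count=0 queue=[] holders={T3,T4}
Step 9: signal(T4) -> count=1 queue=[] holders={T3}
Step 10: signal(T3) -> count=2 queue=[] holders={none}
Step 11: wait(T2) -> count=1 queue=[] holders={T2}
Final holders: {T2} -> 1 thread(s)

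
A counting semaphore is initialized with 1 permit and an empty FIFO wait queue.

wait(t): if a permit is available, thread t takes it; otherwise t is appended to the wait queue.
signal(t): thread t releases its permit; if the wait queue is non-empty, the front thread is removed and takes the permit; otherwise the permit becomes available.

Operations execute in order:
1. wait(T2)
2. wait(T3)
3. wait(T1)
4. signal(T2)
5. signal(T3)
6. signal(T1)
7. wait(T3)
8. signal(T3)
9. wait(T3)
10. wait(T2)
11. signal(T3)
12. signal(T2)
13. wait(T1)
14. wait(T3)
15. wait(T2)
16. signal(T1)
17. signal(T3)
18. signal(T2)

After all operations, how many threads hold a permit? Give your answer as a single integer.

Answer: 0

Derivation:
Step 1: wait(T2) -> count=0 queue=[] holders={T2}
Step 2: wait(T3) -> count=0 queue=[T3] holders={T2}
Step 3: wait(T1) -> count=0 queue=[T3,T1] holders={T2}
Step 4: signal(T2) -> count=0 queue=[T1] holders={T3}
Step 5: signal(T3) -> count=0 queue=[] holders={T1}
Step 6: signal(T1) -> count=1 queue=[] holders={none}
Step 7: wait(T3) -> count=0 queue=[] holders={T3}
Step 8: signal(T3) -> count=1 queue=[] holders={none}
Step 9: wait(T3) -> count=0 queue=[] holders={T3}
Step 10: wait(T2) -> count=0 queue=[T2] holders={T3}
Step 11: signal(T3) -> count=0 queue=[] holders={T2}
Step 12: signal(T2) -> count=1 queue=[] holders={none}
Step 13: wait(T1) -> count=0 queue=[] holders={T1}
Step 14: wait(T3) -> count=0 queue=[T3] holders={T1}
Step 15: wait(T2) -> count=0 queue=[T3,T2] holders={T1}
Step 16: signal(T1) -> count=0 queue=[T2] holders={T3}
Step 17: signal(T3) -> count=0 queue=[] holders={T2}
Step 18: signal(T2) -> count=1 queue=[] holders={none}
Final holders: {none} -> 0 thread(s)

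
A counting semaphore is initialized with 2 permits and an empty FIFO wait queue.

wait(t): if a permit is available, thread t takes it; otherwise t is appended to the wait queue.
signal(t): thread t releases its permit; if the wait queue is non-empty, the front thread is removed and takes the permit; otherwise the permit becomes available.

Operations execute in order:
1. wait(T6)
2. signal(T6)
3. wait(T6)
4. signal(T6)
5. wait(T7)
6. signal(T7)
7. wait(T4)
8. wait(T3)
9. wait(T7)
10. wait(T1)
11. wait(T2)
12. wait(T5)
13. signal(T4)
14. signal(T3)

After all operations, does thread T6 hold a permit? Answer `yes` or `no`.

Step 1: wait(T6) -> count=1 queue=[] holders={T6}
Step 2: signal(T6) -> count=2 queue=[] holders={none}
Step 3: wait(T6) -> count=1 queue=[] holders={T6}
Step 4: signal(T6) -> count=2 queue=[] holders={none}
Step 5: wait(T7) -> count=1 queue=[] holders={T7}
Step 6: signal(T7) -> count=2 queue=[] holders={none}
Step 7: wait(T4) -> count=1 queue=[] holders={T4}
Step 8: wait(T3) -> count=0 queue=[] holders={T3,T4}
Step 9: wait(T7) -> count=0 queue=[T7] holders={T3,T4}
Step 10: wait(T1) -> count=0 queue=[T7,T1] holders={T3,T4}
Step 11: wait(T2) -> count=0 queue=[T7,T1,T2] holders={T3,T4}
Step 12: wait(T5) -> count=0 queue=[T7,T1,T2,T5] holders={T3,T4}
Step 13: signal(T4) -> count=0 queue=[T1,T2,T5] holders={T3,T7}
Step 14: signal(T3) -> count=0 queue=[T2,T5] holders={T1,T7}
Final holders: {T1,T7} -> T6 not in holders

Answer: no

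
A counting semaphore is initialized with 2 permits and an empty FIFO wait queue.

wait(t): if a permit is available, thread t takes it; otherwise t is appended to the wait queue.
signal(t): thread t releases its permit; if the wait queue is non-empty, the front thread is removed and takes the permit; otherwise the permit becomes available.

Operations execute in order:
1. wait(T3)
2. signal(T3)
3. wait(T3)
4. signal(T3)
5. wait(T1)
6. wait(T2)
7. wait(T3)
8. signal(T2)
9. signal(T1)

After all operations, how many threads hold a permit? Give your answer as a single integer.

Answer: 1

Derivation:
Step 1: wait(T3) -> count=1 queue=[] holders={T3}
Step 2: signal(T3) -> count=2 queue=[] holders={none}
Step 3: wait(T3) -> count=1 queue=[] holders={T3}
Step 4: signal(T3) -> count=2 queue=[] holders={none}
Step 5: wait(T1) -> count=1 queue=[] holders={T1}
Step 6: wait(T2) -> count=0 queue=[] holders={T1,T2}
Step 7: wait(T3) -> count=0 queue=[T3] holders={T1,T2}
Step 8: signal(T2) -> count=0 queue=[] holders={T1,T3}
Step 9: signal(T1) -> count=1 queue=[] holders={T3}
Final holders: {T3} -> 1 thread(s)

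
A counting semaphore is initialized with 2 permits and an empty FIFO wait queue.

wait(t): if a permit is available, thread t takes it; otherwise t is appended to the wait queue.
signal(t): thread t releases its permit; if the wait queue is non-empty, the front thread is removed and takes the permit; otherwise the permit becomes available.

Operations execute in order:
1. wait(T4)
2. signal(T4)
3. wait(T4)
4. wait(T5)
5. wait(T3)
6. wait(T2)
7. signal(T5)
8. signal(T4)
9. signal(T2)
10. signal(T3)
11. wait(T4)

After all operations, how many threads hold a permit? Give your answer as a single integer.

Step 1: wait(T4) -> count=1 queue=[] holders={T4}
Step 2: signal(T4) -> count=2 queue=[] holders={none}
Step 3: wait(T4) -> count=1 queue=[] holders={T4}
Step 4: wait(T5) -> count=0 queue=[] holders={T4,T5}
Step 5: wait(T3) -> count=0 queue=[T3] holders={T4,T5}
Step 6: wait(T2) -> count=0 queue=[T3,T2] holders={T4,T5}
Step 7: signal(T5) -> count=0 queue=[T2] holders={T3,T4}
Step 8: signal(T4) -> count=0 queue=[] holders={T2,T3}
Step 9: signal(T2) -> count=1 queue=[] holders={T3}
Step 10: signal(T3) -> count=2 queue=[] holders={none}
Step 11: wait(T4) -> count=1 queue=[] holders={T4}
Final holders: {T4} -> 1 thread(s)

Answer: 1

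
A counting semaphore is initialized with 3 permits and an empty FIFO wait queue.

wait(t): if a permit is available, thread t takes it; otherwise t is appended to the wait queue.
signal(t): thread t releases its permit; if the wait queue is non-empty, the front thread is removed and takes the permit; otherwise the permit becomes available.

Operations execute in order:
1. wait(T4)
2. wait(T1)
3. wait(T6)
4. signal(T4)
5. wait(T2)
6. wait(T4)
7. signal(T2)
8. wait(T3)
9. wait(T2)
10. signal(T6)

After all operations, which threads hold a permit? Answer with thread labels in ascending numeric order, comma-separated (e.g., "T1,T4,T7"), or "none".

Step 1: wait(T4) -> count=2 queue=[] holders={T4}
Step 2: wait(T1) -> count=1 queue=[] holders={T1,T4}
Step 3: wait(T6) -> count=0 queue=[] holders={T1,T4,T6}
Step 4: signal(T4) -> count=1 queue=[] holders={T1,T6}
Step 5: wait(T2) -> count=0 queue=[] holders={T1,T2,T6}
Step 6: wait(T4) -> count=0 queue=[T4] holders={T1,T2,T6}
Step 7: signal(T2) -> count=0 queue=[] holders={T1,T4,T6}
Step 8: wait(T3) -> count=0 queue=[T3] holders={T1,T4,T6}
Step 9: wait(T2) -> count=0 queue=[T3,T2] holders={T1,T4,T6}
Step 10: signal(T6) -> count=0 queue=[T2] holders={T1,T3,T4}
Final holders: T1,T3,T4

Answer: T1,T3,T4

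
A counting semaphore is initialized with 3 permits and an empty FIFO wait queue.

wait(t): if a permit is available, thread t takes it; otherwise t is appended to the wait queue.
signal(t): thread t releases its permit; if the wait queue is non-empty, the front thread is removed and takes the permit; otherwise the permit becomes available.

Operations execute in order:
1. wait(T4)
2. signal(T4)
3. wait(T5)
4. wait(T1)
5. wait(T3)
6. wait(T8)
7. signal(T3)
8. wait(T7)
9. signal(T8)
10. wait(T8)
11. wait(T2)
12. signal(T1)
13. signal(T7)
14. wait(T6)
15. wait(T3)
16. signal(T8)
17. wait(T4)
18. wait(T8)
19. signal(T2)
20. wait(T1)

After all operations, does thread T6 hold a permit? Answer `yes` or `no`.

Step 1: wait(T4) -> count=2 queue=[] holders={T4}
Step 2: signal(T4) -> count=3 queue=[] holders={none}
Step 3: wait(T5) -> count=2 queue=[] holders={T5}
Step 4: wait(T1) -> count=1 queue=[] holders={T1,T5}
Step 5: wait(T3) -> count=0 queue=[] holders={T1,T3,T5}
Step 6: wait(T8) -> count=0 queue=[T8] holders={T1,T3,T5}
Step 7: signal(T3) -> count=0 queue=[] holders={T1,T5,T8}
Step 8: wait(T7) -> count=0 queue=[T7] holders={T1,T5,T8}
Step 9: signal(T8) -> count=0 queue=[] holders={T1,T5,T7}
Step 10: wait(T8) -> count=0 queue=[T8] holders={T1,T5,T7}
Step 11: wait(T2) -> count=0 queue=[T8,T2] holders={T1,T5,T7}
Step 12: signal(T1) -> count=0 queue=[T2] holders={T5,T7,T8}
Step 13: signal(T7) -> count=0 queue=[] holders={T2,T5,T8}
Step 14: wait(T6) -> count=0 queue=[T6] holders={T2,T5,T8}
Step 15: wait(T3) -> count=0 queue=[T6,T3] holders={T2,T5,T8}
Step 16: signal(T8) -> count=0 queue=[T3] holders={T2,T5,T6}
Step 17: wait(T4) -> count=0 queue=[T3,T4] holders={T2,T5,T6}
Step 18: wait(T8) -> count=0 queue=[T3,T4,T8] holders={T2,T5,T6}
Step 19: signal(T2) -> count=0 queue=[T4,T8] holders={T3,T5,T6}
Step 20: wait(T1) -> count=0 queue=[T4,T8,T1] holders={T3,T5,T6}
Final holders: {T3,T5,T6} -> T6 in holders

Answer: yes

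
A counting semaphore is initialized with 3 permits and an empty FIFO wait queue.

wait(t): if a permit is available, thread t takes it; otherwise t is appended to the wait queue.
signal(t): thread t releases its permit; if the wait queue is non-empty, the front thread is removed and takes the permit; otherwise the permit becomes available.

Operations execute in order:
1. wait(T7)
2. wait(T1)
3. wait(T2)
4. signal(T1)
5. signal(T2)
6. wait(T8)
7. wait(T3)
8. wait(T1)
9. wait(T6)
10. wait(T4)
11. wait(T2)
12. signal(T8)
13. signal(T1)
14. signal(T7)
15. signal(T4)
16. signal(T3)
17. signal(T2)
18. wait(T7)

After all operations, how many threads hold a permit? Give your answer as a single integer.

Answer: 2

Derivation:
Step 1: wait(T7) -> count=2 queue=[] holders={T7}
Step 2: wait(T1) -> count=1 queue=[] holders={T1,T7}
Step 3: wait(T2) -> count=0 queue=[] holders={T1,T2,T7}
Step 4: signal(T1) -> count=1 queue=[] holders={T2,T7}
Step 5: signal(T2) -> count=2 queue=[] holders={T7}
Step 6: wait(T8) -> count=1 queue=[] holders={T7,T8}
Step 7: wait(T3) -> count=0 queue=[] holders={T3,T7,T8}
Step 8: wait(T1) -> count=0 queue=[T1] holders={T3,T7,T8}
Step 9: wait(T6) -> count=0 queue=[T1,T6] holders={T3,T7,T8}
Step 10: wait(T4) -> count=0 queue=[T1,T6,T4] holders={T3,T7,T8}
Step 11: wait(T2) -> count=0 queue=[T1,T6,T4,T2] holders={T3,T7,T8}
Step 12: signal(T8) -> count=0 queue=[T6,T4,T2] holders={T1,T3,T7}
Step 13: signal(T1) -> count=0 queue=[T4,T2] holders={T3,T6,T7}
Step 14: signal(T7) -> count=0 queue=[T2] holders={T3,T4,T6}
Step 15: signal(T4) -> count=0 queue=[] holders={T2,T3,T6}
Step 16: signal(T3) -> count=1 queue=[] holders={T2,T6}
Step 17: signal(T2) -> count=2 queue=[] holders={T6}
Step 18: wait(T7) -> count=1 queue=[] holders={T6,T7}
Final holders: {T6,T7} -> 2 thread(s)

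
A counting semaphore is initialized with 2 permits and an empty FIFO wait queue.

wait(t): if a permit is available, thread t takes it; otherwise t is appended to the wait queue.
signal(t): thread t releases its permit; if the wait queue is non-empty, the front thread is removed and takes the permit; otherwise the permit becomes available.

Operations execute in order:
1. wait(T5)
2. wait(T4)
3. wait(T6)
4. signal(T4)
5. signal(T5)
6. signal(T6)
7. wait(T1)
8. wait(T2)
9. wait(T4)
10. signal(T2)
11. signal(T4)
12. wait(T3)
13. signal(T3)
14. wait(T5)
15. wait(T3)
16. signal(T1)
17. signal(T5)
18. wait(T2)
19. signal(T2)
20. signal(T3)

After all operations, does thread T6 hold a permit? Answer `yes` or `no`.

Step 1: wait(T5) -> count=1 queue=[] holders={T5}
Step 2: wait(T4) -> count=0 queue=[] holders={T4,T5}
Step 3: wait(T6) -> count=0 queue=[T6] holders={T4,T5}
Step 4: signal(T4) -> count=0 queue=[] holders={T5,T6}
Step 5: signal(T5) -> count=1 queue=[] holders={T6}
Step 6: signal(T6) -> count=2 queue=[] holders={none}
Step 7: wait(T1) -> count=1 queue=[] holders={T1}
Step 8: wait(T2) -> count=0 queue=[] holders={T1,T2}
Step 9: wait(T4) -> count=0 queue=[T4] holders={T1,T2}
Step 10: signal(T2) -> count=0 queue=[] holders={T1,T4}
Step 11: signal(T4) -> count=1 queue=[] holders={T1}
Step 12: wait(T3) -> count=0 queue=[] holders={T1,T3}
Step 13: signal(T3) -> count=1 queue=[] holders={T1}
Step 14: wait(T5) -> count=0 queue=[] holders={T1,T5}
Step 15: wait(T3) -> count=0 queue=[T3] holders={T1,T5}
Step 16: signal(T1) -> count=0 queue=[] holders={T3,T5}
Step 17: signal(T5) -> count=1 queue=[] holders={T3}
Step 18: wait(T2) -> count=0 queue=[] holders={T2,T3}
Step 19: signal(T2) -> count=1 queue=[] holders={T3}
Step 20: signal(T3) -> count=2 queue=[] holders={none}
Final holders: {none} -> T6 not in holders

Answer: no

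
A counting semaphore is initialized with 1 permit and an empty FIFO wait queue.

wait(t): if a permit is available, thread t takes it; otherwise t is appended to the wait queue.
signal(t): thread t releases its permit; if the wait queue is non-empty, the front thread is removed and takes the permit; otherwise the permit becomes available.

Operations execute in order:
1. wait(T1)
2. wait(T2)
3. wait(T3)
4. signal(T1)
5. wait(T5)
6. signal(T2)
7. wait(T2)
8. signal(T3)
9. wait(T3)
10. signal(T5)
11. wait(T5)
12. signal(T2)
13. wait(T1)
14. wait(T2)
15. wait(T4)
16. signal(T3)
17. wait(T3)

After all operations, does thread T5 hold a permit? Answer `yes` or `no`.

Step 1: wait(T1) -> count=0 queue=[] holders={T1}
Step 2: wait(T2) -> count=0 queue=[T2] holders={T1}
Step 3: wait(T3) -> count=0 queue=[T2,T3] holders={T1}
Step 4: signal(T1) -> count=0 queue=[T3] holders={T2}
Step 5: wait(T5) -> count=0 queue=[T3,T5] holders={T2}
Step 6: signal(T2) -> count=0 queue=[T5] holders={T3}
Step 7: wait(T2) -> count=0 queue=[T5,T2] holders={T3}
Step 8: signal(T3) -> count=0 queue=[T2] holders={T5}
Step 9: wait(T3) -> count=0 queue=[T2,T3] holders={T5}
Step 10: signal(T5) -> count=0 queue=[T3] holders={T2}
Step 11: wait(T5) -> count=0 queue=[T3,T5] holders={T2}
Step 12: signal(T2) -> count=0 queue=[T5] holders={T3}
Step 13: wait(T1) -> count=0 queue=[T5,T1] holders={T3}
Step 14: wait(T2) -> count=0 queue=[T5,T1,T2] holders={T3}
Step 15: wait(T4) -> count=0 queue=[T5,T1,T2,T4] holders={T3}
Step 16: signal(T3) -> count=0 queue=[T1,T2,T4] holders={T5}
Step 17: wait(T3) -> count=0 queue=[T1,T2,T4,T3] holders={T5}
Final holders: {T5} -> T5 in holders

Answer: yes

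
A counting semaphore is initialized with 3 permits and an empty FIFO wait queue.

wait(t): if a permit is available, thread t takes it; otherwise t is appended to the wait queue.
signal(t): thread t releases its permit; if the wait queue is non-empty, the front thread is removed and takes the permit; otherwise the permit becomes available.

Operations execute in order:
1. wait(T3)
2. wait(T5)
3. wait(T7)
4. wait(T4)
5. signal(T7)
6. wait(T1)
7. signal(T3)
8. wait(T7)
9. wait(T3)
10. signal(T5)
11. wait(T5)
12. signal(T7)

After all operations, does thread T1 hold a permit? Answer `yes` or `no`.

Step 1: wait(T3) -> count=2 queue=[] holders={T3}
Step 2: wait(T5) -> count=1 queue=[] holders={T3,T5}
Step 3: wait(T7) -> count=0 queue=[] holders={T3,T5,T7}
Step 4: wait(T4) -> count=0 queue=[T4] holders={T3,T5,T7}
Step 5: signal(T7) -> count=0 queue=[] holders={T3,T4,T5}
Step 6: wait(T1) -> count=0 queue=[T1] holders={T3,T4,T5}
Step 7: signal(T3) -> count=0 queue=[] holders={T1,T4,T5}
Step 8: wait(T7) -> count=0 queue=[T7] holders={T1,T4,T5}
Step 9: wait(T3) -> count=0 queue=[T7,T3] holders={T1,T4,T5}
Step 10: signal(T5) -> count=0 queue=[T3] holders={T1,T4,T7}
Step 11: wait(T5) -> count=0 queue=[T3,T5] holders={T1,T4,T7}
Step 12: signal(T7) -> count=0 queue=[T5] holders={T1,T3,T4}
Final holders: {T1,T3,T4} -> T1 in holders

Answer: yes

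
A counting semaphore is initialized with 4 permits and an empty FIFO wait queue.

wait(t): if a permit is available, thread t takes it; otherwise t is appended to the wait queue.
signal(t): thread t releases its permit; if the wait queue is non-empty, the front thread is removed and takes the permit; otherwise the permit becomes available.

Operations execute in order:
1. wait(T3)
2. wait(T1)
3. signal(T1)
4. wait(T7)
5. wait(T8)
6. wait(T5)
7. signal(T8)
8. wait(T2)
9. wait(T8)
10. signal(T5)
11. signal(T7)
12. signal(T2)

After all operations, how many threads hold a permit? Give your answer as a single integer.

Answer: 2

Derivation:
Step 1: wait(T3) -> count=3 queue=[] holders={T3}
Step 2: wait(T1) -> count=2 queue=[] holders={T1,T3}
Step 3: signal(T1) -> count=3 queue=[] holders={T3}
Step 4: wait(T7) -> count=2 queue=[] holders={T3,T7}
Step 5: wait(T8) -> count=1 queue=[] holders={T3,T7,T8}
Step 6: wait(T5) -> count=0 queue=[] holders={T3,T5,T7,T8}
Step 7: signal(T8) -> count=1 queue=[] holders={T3,T5,T7}
Step 8: wait(T2) -> count=0 queue=[] holders={T2,T3,T5,T7}
Step 9: wait(T8) -> count=0 queue=[T8] holders={T2,T3,T5,T7}
Step 10: signal(T5) -> count=0 queue=[] holders={T2,T3,T7,T8}
Step 11: signal(T7) -> count=1 queue=[] holders={T2,T3,T8}
Step 12: signal(T2) -> count=2 queue=[] holders={T3,T8}
Final holders: {T3,T8} -> 2 thread(s)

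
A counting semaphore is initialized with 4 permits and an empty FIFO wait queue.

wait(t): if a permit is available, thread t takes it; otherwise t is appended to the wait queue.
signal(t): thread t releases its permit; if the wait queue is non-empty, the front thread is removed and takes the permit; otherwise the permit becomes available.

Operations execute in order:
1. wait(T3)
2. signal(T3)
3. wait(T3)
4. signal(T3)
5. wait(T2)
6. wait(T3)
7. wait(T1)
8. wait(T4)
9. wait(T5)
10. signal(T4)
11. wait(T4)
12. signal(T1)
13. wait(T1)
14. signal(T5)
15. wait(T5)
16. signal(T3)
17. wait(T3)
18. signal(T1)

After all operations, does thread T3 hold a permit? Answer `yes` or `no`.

Answer: yes

Derivation:
Step 1: wait(T3) -> count=3 queue=[] holders={T3}
Step 2: signal(T3) -> count=4 queue=[] holders={none}
Step 3: wait(T3) -> count=3 queue=[] holders={T3}
Step 4: signal(T3) -> count=4 queue=[] holders={none}
Step 5: wait(T2) -> count=3 queue=[] holders={T2}
Step 6: wait(T3) -> count=2 queue=[] holders={T2,T3}
Step 7: wait(T1) -> count=1 queue=[] holders={T1,T2,T3}
Step 8: wait(T4) -> count=0 queue=[] holders={T1,T2,T3,T4}
Step 9: wait(T5) -> count=0 queue=[T5] holders={T1,T2,T3,T4}
Step 10: signal(T4) -> count=0 queue=[] holders={T1,T2,T3,T5}
Step 11: wait(T4) -> count=0 queue=[T4] holders={T1,T2,T3,T5}
Step 12: signal(T1) -> count=0 queue=[] holders={T2,T3,T4,T5}
Step 13: wait(T1) -> count=0 queue=[T1] holders={T2,T3,T4,T5}
Step 14: signal(T5) -> count=0 queue=[] holders={T1,T2,T3,T4}
Step 15: wait(T5) -> count=0 queue=[T5] holders={T1,T2,T3,T4}
Step 16: signal(T3) -> count=0 queue=[] holders={T1,T2,T4,T5}
Step 17: wait(T3) -> count=0 queue=[T3] holders={T1,T2,T4,T5}
Step 18: signal(T1) -> count=0 queue=[] holders={T2,T3,T4,T5}
Final holders: {T2,T3,T4,T5} -> T3 in holders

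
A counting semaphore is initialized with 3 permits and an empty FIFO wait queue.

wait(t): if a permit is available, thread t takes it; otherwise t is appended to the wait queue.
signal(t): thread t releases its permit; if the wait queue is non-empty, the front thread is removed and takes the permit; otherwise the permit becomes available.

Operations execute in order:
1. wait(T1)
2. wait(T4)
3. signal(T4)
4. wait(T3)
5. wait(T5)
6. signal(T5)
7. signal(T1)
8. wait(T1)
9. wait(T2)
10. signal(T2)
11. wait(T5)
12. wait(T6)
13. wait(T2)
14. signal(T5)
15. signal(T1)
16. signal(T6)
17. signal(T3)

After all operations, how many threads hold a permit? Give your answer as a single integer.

Step 1: wait(T1) -> count=2 queue=[] holders={T1}
Step 2: wait(T4) -> count=1 queue=[] holders={T1,T4}
Step 3: signal(T4) -> count=2 queue=[] holders={T1}
Step 4: wait(T3) -> count=1 queue=[] holders={T1,T3}
Step 5: wait(T5) -> count=0 queue=[] holders={T1,T3,T5}
Step 6: signal(T5) -> count=1 queue=[] holders={T1,T3}
Step 7: signal(T1) -> count=2 queue=[] holders={T3}
Step 8: wait(T1) -> count=1 queue=[] holders={T1,T3}
Step 9: wait(T2) -> count=0 queue=[] holders={T1,T2,T3}
Step 10: signal(T2) -> count=1 queue=[] holders={T1,T3}
Step 11: wait(T5) -> count=0 queue=[] holders={T1,T3,T5}
Step 12: wait(T6) -> count=0 queue=[T6] holders={T1,T3,T5}
Step 13: wait(T2) -> count=0 queue=[T6,T2] holders={T1,T3,T5}
Step 14: signal(T5) -> count=0 queue=[T2] holders={T1,T3,T6}
Step 15: signal(T1) -> count=0 queue=[] holders={T2,T3,T6}
Step 16: signal(T6) -> count=1 queue=[] holders={T2,T3}
Step 17: signal(T3) -> count=2 queue=[] holders={T2}
Final holders: {T2} -> 1 thread(s)

Answer: 1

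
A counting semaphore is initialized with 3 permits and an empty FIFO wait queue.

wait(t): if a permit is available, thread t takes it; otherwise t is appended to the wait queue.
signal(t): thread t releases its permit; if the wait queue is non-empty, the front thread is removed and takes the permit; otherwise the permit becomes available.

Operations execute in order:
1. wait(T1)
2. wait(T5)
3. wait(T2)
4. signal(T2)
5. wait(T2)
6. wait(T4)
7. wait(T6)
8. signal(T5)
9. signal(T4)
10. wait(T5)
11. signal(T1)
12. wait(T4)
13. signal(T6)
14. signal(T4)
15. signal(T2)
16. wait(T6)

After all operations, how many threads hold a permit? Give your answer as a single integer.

Step 1: wait(T1) -> count=2 queue=[] holders={T1}
Step 2: wait(T5) -> count=1 queue=[] holders={T1,T5}
Step 3: wait(T2) -> count=0 queue=[] holders={T1,T2,T5}
Step 4: signal(T2) -> count=1 queue=[] holders={T1,T5}
Step 5: wait(T2) -> count=0 queue=[] holders={T1,T2,T5}
Step 6: wait(T4) -> count=0 queue=[T4] holders={T1,T2,T5}
Step 7: wait(T6) -> count=0 queue=[T4,T6] holders={T1,T2,T5}
Step 8: signal(T5) -> count=0 queue=[T6] holders={T1,T2,T4}
Step 9: signal(T4) -> count=0 queue=[] holders={T1,T2,T6}
Step 10: wait(T5) -> count=0 queue=[T5] holders={T1,T2,T6}
Step 11: signal(T1) -> count=0 queue=[] holders={T2,T5,T6}
Step 12: wait(T4) -> count=0 queue=[T4] holders={T2,T5,T6}
Step 13: signal(T6) -> count=0 queue=[] holders={T2,T4,T5}
Step 14: signal(T4) -> count=1 queue=[] holders={T2,T5}
Step 15: signal(T2) -> count=2 queue=[] holders={T5}
Step 16: wait(T6) -> count=1 queue=[] holders={T5,T6}
Final holders: {T5,T6} -> 2 thread(s)

Answer: 2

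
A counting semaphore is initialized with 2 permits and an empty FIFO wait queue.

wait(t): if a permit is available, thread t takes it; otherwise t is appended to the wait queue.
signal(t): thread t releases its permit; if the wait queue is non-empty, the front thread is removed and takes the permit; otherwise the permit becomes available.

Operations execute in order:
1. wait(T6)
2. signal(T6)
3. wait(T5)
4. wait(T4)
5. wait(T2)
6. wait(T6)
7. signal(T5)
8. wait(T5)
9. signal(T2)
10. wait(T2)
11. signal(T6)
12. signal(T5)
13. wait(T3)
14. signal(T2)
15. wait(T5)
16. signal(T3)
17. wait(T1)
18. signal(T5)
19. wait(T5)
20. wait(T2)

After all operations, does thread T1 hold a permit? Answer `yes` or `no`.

Step 1: wait(T6) -> count=1 queue=[] holders={T6}
Step 2: signal(T6) -> count=2 queue=[] holders={none}
Step 3: wait(T5) -> count=1 queue=[] holders={T5}
Step 4: wait(T4) -> count=0 queue=[] holders={T4,T5}
Step 5: wait(T2) -> count=0 queue=[T2] holders={T4,T5}
Step 6: wait(T6) -> count=0 queue=[T2,T6] holders={T4,T5}
Step 7: signal(T5) -> count=0 queue=[T6] holders={T2,T4}
Step 8: wait(T5) -> count=0 queue=[T6,T5] holders={T2,T4}
Step 9: signal(T2) -> count=0 queue=[T5] holders={T4,T6}
Step 10: wait(T2) -> count=0 queue=[T5,T2] holders={T4,T6}
Step 11: signal(T6) -> count=0 queue=[T2] holders={T4,T5}
Step 12: signal(T5) -> count=0 queue=[] holders={T2,T4}
Step 13: wait(T3) -> count=0 queue=[T3] holders={T2,T4}
Step 14: signal(T2) -> count=0 queue=[] holders={T3,T4}
Step 15: wait(T5) -> count=0 queue=[T5] holders={T3,T4}
Step 16: signal(T3) -> count=0 queue=[] holders={T4,T5}
Step 17: wait(T1) -> count=0 queue=[T1] holders={T4,T5}
Step 18: signal(T5) -> count=0 queue=[] holders={T1,T4}
Step 19: wait(T5) -> count=0 queue=[T5] holders={T1,T4}
Step 20: wait(T2) -> count=0 queue=[T5,T2] holders={T1,T4}
Final holders: {T1,T4} -> T1 in holders

Answer: yes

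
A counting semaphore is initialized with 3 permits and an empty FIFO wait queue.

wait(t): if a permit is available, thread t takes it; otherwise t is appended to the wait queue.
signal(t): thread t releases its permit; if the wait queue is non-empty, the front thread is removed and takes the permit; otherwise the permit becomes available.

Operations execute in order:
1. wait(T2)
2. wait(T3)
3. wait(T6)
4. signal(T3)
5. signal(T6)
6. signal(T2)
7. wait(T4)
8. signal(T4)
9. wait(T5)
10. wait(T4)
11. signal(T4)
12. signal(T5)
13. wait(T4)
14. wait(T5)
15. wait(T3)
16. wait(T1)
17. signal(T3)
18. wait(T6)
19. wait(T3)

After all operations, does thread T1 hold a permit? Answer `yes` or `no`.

Step 1: wait(T2) -> count=2 queue=[] holders={T2}
Step 2: wait(T3) -> count=1 queue=[] holders={T2,T3}
Step 3: wait(T6) -> count=0 queue=[] holders={T2,T3,T6}
Step 4: signal(T3) -> count=1 queue=[] holders={T2,T6}
Step 5: signal(T6) -> count=2 queue=[] holders={T2}
Step 6: signal(T2) -> count=3 queue=[] holders={none}
Step 7: wait(T4) -> count=2 queue=[] holders={T4}
Step 8: signal(T4) -> count=3 queue=[] holders={none}
Step 9: wait(T5) -> count=2 queue=[] holders={T5}
Step 10: wait(T4) -> count=1 queue=[] holders={T4,T5}
Step 11: signal(T4) -> count=2 queue=[] holders={T5}
Step 12: signal(T5) -> count=3 queue=[] holders={none}
Step 13: wait(T4) -> count=2 queue=[] holders={T4}
Step 14: wait(T5) -> count=1 queue=[] holders={T4,T5}
Step 15: wait(T3) -> count=0 queue=[] holders={T3,T4,T5}
Step 16: wait(T1) -> count=0 queue=[T1] holders={T3,T4,T5}
Step 17: signal(T3) -> count=0 queue=[] holders={T1,T4,T5}
Step 18: wait(T6) -> count=0 queue=[T6] holders={T1,T4,T5}
Step 19: wait(T3) -> count=0 queue=[T6,T3] holders={T1,T4,T5}
Final holders: {T1,T4,T5} -> T1 in holders

Answer: yes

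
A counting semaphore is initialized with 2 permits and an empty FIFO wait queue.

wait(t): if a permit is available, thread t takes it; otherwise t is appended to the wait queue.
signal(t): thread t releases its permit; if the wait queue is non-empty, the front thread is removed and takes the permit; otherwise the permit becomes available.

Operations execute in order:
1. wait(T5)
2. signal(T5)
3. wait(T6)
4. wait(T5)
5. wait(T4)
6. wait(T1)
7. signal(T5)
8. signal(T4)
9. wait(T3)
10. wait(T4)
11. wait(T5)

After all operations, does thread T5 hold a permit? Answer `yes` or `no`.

Step 1: wait(T5) -> count=1 queue=[] holders={T5}
Step 2: signal(T5) -> count=2 queue=[] holders={none}
Step 3: wait(T6) -> count=1 queue=[] holders={T6}
Step 4: wait(T5) -> count=0 queue=[] holders={T5,T6}
Step 5: wait(T4) -> count=0 queue=[T4] holders={T5,T6}
Step 6: wait(T1) -> count=0 queue=[T4,T1] holders={T5,T6}
Step 7: signal(T5) -> count=0 queue=[T1] holders={T4,T6}
Step 8: signal(T4) -> count=0 queue=[] holders={T1,T6}
Step 9: wait(T3) -> count=0 queue=[T3] holders={T1,T6}
Step 10: wait(T4) -> count=0 queue=[T3,T4] holders={T1,T6}
Step 11: wait(T5) -> count=0 queue=[T3,T4,T5] holders={T1,T6}
Final holders: {T1,T6} -> T5 not in holders

Answer: no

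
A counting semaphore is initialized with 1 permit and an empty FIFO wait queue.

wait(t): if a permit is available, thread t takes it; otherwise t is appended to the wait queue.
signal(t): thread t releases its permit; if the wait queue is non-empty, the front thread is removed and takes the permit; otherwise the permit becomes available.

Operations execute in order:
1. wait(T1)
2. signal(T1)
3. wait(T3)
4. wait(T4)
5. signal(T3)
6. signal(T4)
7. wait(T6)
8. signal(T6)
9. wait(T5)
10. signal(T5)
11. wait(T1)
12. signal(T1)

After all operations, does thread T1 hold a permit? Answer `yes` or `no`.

Step 1: wait(T1) -> count=0 queue=[] holders={T1}
Step 2: signal(T1) -> count=1 queue=[] holders={none}
Step 3: wait(T3) -> count=0 queue=[] holders={T3}
Step 4: wait(T4) -> count=0 queue=[T4] holders={T3}
Step 5: signal(T3) -> count=0 queue=[] holders={T4}
Step 6: signal(T4) -> count=1 queue=[] holders={none}
Step 7: wait(T6) -> count=0 queue=[] holders={T6}
Step 8: signal(T6) -> count=1 queue=[] holders={none}
Step 9: wait(T5) -> count=0 queue=[] holders={T5}
Step 10: signal(T5) -> count=1 queue=[] holders={none}
Step 11: wait(T1) -> count=0 queue=[] holders={T1}
Step 12: signal(T1) -> count=1 queue=[] holders={none}
Final holders: {none} -> T1 not in holders

Answer: no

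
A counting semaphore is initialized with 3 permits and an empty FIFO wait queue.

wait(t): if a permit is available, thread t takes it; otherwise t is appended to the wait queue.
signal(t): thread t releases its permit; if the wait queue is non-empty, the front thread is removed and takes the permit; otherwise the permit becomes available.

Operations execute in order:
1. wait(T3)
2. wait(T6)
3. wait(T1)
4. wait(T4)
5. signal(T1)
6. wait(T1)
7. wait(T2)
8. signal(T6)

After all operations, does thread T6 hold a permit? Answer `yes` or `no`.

Answer: no

Derivation:
Step 1: wait(T3) -> count=2 queue=[] holders={T3}
Step 2: wait(T6) -> count=1 queue=[] holders={T3,T6}
Step 3: wait(T1) -> count=0 queue=[] holders={T1,T3,T6}
Step 4: wait(T4) -> count=0 queue=[T4] holders={T1,T3,T6}
Step 5: signal(T1) -> count=0 queue=[] holders={T3,T4,T6}
Step 6: wait(T1) -> count=0 queue=[T1] holders={T3,T4,T6}
Step 7: wait(T2) -> count=0 queue=[T1,T2] holders={T3,T4,T6}
Step 8: signal(T6) -> count=0 queue=[T2] holders={T1,T3,T4}
Final holders: {T1,T3,T4} -> T6 not in holders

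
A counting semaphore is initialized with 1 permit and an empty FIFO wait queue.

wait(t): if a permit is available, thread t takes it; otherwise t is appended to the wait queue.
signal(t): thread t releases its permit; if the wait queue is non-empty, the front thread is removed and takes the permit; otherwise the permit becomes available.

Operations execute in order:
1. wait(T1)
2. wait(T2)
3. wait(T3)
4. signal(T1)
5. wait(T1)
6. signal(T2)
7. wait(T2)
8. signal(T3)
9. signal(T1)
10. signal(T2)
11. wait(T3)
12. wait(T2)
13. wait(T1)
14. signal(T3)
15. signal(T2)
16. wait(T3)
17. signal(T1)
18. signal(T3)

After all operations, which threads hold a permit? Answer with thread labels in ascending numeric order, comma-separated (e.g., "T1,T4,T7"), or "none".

Answer: none

Derivation:
Step 1: wait(T1) -> count=0 queue=[] holders={T1}
Step 2: wait(T2) -> count=0 queue=[T2] holders={T1}
Step 3: wait(T3) -> count=0 queue=[T2,T3] holders={T1}
Step 4: signal(T1) -> count=0 queue=[T3] holders={T2}
Step 5: wait(T1) -> count=0 queue=[T3,T1] holders={T2}
Step 6: signal(T2) -> count=0 queue=[T1] holders={T3}
Step 7: wait(T2) -> count=0 queue=[T1,T2] holders={T3}
Step 8: signal(T3) -> count=0 queue=[T2] holders={T1}
Step 9: signal(T1) -> count=0 queue=[] holders={T2}
Step 10: signal(T2) -> count=1 queue=[] holders={none}
Step 11: wait(T3) -> count=0 queue=[] holders={T3}
Step 12: wait(T2) -> count=0 queue=[T2] holders={T3}
Step 13: wait(T1) -> count=0 queue=[T2,T1] holders={T3}
Step 14: signal(T3) -> count=0 queue=[T1] holders={T2}
Step 15: signal(T2) -> count=0 queue=[] holders={T1}
Step 16: wait(T3) -> count=0 queue=[T3] holders={T1}
Step 17: signal(T1) -> count=0 queue=[] holders={T3}
Step 18: signal(T3) -> count=1 queue=[] holders={none}
Final holders: none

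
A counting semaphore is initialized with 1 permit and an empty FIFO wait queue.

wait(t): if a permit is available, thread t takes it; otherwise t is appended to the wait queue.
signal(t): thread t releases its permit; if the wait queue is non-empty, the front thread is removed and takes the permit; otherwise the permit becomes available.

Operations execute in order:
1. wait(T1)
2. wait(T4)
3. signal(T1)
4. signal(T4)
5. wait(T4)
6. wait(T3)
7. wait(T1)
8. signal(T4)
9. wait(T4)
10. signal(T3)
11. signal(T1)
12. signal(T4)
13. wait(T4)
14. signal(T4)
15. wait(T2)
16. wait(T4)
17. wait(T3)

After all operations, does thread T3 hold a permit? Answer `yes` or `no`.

Answer: no

Derivation:
Step 1: wait(T1) -> count=0 queue=[] holders={T1}
Step 2: wait(T4) -> count=0 queue=[T4] holders={T1}
Step 3: signal(T1) -> count=0 queue=[] holders={T4}
Step 4: signal(T4) -> count=1 queue=[] holders={none}
Step 5: wait(T4) -> count=0 queue=[] holders={T4}
Step 6: wait(T3) -> count=0 queue=[T3] holders={T4}
Step 7: wait(T1) -> count=0 queue=[T3,T1] holders={T4}
Step 8: signal(T4) -> count=0 queue=[T1] holders={T3}
Step 9: wait(T4) -> count=0 queue=[T1,T4] holders={T3}
Step 10: signal(T3) -> count=0 queue=[T4] holders={T1}
Step 11: signal(T1) -> count=0 queue=[] holders={T4}
Step 12: signal(T4) -> count=1 queue=[] holders={none}
Step 13: wait(T4) -> count=0 queue=[] holders={T4}
Step 14: signal(T4) -> count=1 queue=[] holders={none}
Step 15: wait(T2) -> count=0 queue=[] holders={T2}
Step 16: wait(T4) -> count=0 queue=[T4] holders={T2}
Step 17: wait(T3) -> count=0 queue=[T4,T3] holders={T2}
Final holders: {T2} -> T3 not in holders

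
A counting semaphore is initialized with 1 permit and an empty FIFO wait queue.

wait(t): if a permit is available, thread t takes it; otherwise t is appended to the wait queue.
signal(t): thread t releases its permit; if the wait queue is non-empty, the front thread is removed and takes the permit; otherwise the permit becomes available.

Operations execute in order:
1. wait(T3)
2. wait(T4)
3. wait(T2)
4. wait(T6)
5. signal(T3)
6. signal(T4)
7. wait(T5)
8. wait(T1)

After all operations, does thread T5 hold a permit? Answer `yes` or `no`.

Step 1: wait(T3) -> count=0 queue=[] holders={T3}
Step 2: wait(T4) -> count=0 queue=[T4] holders={T3}
Step 3: wait(T2) -> count=0 queue=[T4,T2] holders={T3}
Step 4: wait(T6) -> count=0 queue=[T4,T2,T6] holders={T3}
Step 5: signal(T3) -> count=0 queue=[T2,T6] holders={T4}
Step 6: signal(T4) -> count=0 queue=[T6] holders={T2}
Step 7: wait(T5) -> count=0 queue=[T6,T5] holders={T2}
Step 8: wait(T1) -> count=0 queue=[T6,T5,T1] holders={T2}
Final holders: {T2} -> T5 not in holders

Answer: no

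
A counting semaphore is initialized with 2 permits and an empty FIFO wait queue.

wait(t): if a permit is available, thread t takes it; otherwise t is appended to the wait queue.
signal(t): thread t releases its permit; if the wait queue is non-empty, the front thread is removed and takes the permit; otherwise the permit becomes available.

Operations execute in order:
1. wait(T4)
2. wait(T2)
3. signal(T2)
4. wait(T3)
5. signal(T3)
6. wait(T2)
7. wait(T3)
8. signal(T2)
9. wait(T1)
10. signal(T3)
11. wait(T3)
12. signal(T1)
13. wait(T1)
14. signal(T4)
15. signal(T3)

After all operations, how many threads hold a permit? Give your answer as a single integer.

Step 1: wait(T4) -> count=1 queue=[] holders={T4}
Step 2: wait(T2) -> count=0 queue=[] holders={T2,T4}
Step 3: signal(T2) -> count=1 queue=[] holders={T4}
Step 4: wait(T3) -> count=0 queue=[] holders={T3,T4}
Step 5: signal(T3) -> count=1 queue=[] holders={T4}
Step 6: wait(T2) -> count=0 queue=[] holders={T2,T4}
Step 7: wait(T3) -> count=0 queue=[T3] holders={T2,T4}
Step 8: signal(T2) -> count=0 queue=[] holders={T3,T4}
Step 9: wait(T1) -> count=0 queue=[T1] holders={T3,T4}
Step 10: signal(T3) -> count=0 queue=[] holders={T1,T4}
Step 11: wait(T3) -> count=0 queue=[T3] holders={T1,T4}
Step 12: signal(T1) -> count=0 queue=[] holders={T3,T4}
Step 13: wait(T1) -> count=0 queue=[T1] holders={T3,T4}
Step 14: signal(T4) -> count=0 queue=[] holders={T1,T3}
Step 15: signal(T3) -> count=1 queue=[] holders={T1}
Final holders: {T1} -> 1 thread(s)

Answer: 1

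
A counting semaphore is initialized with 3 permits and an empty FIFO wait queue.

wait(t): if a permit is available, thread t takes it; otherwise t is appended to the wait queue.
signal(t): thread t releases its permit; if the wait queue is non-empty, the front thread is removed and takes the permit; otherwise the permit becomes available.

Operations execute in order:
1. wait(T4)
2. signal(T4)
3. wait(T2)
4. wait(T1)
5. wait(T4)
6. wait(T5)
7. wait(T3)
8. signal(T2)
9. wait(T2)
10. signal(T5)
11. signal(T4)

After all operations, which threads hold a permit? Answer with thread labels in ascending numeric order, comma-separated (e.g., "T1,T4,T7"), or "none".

Answer: T1,T2,T3

Derivation:
Step 1: wait(T4) -> count=2 queue=[] holders={T4}
Step 2: signal(T4) -> count=3 queue=[] holders={none}
Step 3: wait(T2) -> count=2 queue=[] holders={T2}
Step 4: wait(T1) -> count=1 queue=[] holders={T1,T2}
Step 5: wait(T4) -> count=0 queue=[] holders={T1,T2,T4}
Step 6: wait(T5) -> count=0 queue=[T5] holders={T1,T2,T4}
Step 7: wait(T3) -> count=0 queue=[T5,T3] holders={T1,T2,T4}
Step 8: signal(T2) -> count=0 queue=[T3] holders={T1,T4,T5}
Step 9: wait(T2) -> count=0 queue=[T3,T2] holders={T1,T4,T5}
Step 10: signal(T5) -> count=0 queue=[T2] holders={T1,T3,T4}
Step 11: signal(T4) -> count=0 queue=[] holders={T1,T2,T3}
Final holders: T1,T2,T3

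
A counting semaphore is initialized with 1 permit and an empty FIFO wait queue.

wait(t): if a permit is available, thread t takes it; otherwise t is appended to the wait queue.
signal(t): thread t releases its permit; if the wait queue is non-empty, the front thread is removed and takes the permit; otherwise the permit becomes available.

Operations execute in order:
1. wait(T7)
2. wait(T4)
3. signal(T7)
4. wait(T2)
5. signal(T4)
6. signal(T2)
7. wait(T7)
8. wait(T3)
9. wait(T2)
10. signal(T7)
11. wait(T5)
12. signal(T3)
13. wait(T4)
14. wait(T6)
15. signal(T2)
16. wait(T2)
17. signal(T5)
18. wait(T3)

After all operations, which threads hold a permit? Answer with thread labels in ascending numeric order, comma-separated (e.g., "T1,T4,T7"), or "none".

Answer: T4

Derivation:
Step 1: wait(T7) -> count=0 queue=[] holders={T7}
Step 2: wait(T4) -> count=0 queue=[T4] holders={T7}
Step 3: signal(T7) -> count=0 queue=[] holders={T4}
Step 4: wait(T2) -> count=0 queue=[T2] holders={T4}
Step 5: signal(T4) -> count=0 queue=[] holders={T2}
Step 6: signal(T2) -> count=1 queue=[] holders={none}
Step 7: wait(T7) -> count=0 queue=[] holders={T7}
Step 8: wait(T3) -> count=0 queue=[T3] holders={T7}
Step 9: wait(T2) -> count=0 queue=[T3,T2] holders={T7}
Step 10: signal(T7) -> count=0 queue=[T2] holders={T3}
Step 11: wait(T5) -> count=0 queue=[T2,T5] holders={T3}
Step 12: signal(T3) -> count=0 queue=[T5] holders={T2}
Step 13: wait(T4) -> count=0 queue=[T5,T4] holders={T2}
Step 14: wait(T6) -> count=0 queue=[T5,T4,T6] holders={T2}
Step 15: signal(T2) -> count=0 queue=[T4,T6] holders={T5}
Step 16: wait(T2) -> count=0 queue=[T4,T6,T2] holders={T5}
Step 17: signal(T5) -> count=0 queue=[T6,T2] holders={T4}
Step 18: wait(T3) -> count=0 queue=[T6,T2,T3] holders={T4}
Final holders: T4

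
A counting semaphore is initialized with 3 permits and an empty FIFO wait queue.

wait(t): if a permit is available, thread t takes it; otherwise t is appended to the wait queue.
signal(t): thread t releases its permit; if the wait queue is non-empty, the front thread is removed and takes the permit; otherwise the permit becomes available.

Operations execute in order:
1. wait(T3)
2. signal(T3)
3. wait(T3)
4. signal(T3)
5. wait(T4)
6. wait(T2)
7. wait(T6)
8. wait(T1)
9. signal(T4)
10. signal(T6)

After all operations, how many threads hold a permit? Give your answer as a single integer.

Answer: 2

Derivation:
Step 1: wait(T3) -> count=2 queue=[] holders={T3}
Step 2: signal(T3) -> count=3 queue=[] holders={none}
Step 3: wait(T3) -> count=2 queue=[] holders={T3}
Step 4: signal(T3) -> count=3 queue=[] holders={none}
Step 5: wait(T4) -> count=2 queue=[] holders={T4}
Step 6: wait(T2) -> count=1 queue=[] holders={T2,T4}
Step 7: wait(T6) -> count=0 queue=[] holders={T2,T4,T6}
Step 8: wait(T1) -> count=0 queue=[T1] holders={T2,T4,T6}
Step 9: signal(T4) -> count=0 queue=[] holders={T1,T2,T6}
Step 10: signal(T6) -> count=1 queue=[] holders={T1,T2}
Final holders: {T1,T2} -> 2 thread(s)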